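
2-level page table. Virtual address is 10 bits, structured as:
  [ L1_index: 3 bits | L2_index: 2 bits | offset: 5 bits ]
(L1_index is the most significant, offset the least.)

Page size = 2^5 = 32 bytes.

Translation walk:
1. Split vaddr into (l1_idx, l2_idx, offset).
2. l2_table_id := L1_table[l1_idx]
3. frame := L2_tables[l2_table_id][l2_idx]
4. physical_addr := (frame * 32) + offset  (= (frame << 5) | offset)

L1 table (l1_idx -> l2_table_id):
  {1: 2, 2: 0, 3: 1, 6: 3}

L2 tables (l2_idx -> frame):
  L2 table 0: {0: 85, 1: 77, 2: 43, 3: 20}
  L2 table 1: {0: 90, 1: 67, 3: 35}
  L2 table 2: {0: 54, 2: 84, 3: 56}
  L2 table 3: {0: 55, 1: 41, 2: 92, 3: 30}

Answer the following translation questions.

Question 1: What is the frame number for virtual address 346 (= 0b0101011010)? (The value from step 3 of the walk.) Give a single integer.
vaddr = 346: l1_idx=2, l2_idx=2
L1[2] = 0; L2[0][2] = 43

Answer: 43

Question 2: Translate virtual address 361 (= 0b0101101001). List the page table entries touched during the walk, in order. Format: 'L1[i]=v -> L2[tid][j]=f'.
vaddr = 361 = 0b0101101001
Split: l1_idx=2, l2_idx=3, offset=9

Answer: L1[2]=0 -> L2[0][3]=20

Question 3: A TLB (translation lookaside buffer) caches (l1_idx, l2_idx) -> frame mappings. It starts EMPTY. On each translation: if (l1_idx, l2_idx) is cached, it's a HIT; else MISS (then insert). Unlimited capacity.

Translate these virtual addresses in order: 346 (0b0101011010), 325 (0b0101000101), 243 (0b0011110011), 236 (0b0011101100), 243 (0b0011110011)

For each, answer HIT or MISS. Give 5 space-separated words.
Answer: MISS HIT MISS HIT HIT

Derivation:
vaddr=346: (2,2) not in TLB -> MISS, insert
vaddr=325: (2,2) in TLB -> HIT
vaddr=243: (1,3) not in TLB -> MISS, insert
vaddr=236: (1,3) in TLB -> HIT
vaddr=243: (1,3) in TLB -> HIT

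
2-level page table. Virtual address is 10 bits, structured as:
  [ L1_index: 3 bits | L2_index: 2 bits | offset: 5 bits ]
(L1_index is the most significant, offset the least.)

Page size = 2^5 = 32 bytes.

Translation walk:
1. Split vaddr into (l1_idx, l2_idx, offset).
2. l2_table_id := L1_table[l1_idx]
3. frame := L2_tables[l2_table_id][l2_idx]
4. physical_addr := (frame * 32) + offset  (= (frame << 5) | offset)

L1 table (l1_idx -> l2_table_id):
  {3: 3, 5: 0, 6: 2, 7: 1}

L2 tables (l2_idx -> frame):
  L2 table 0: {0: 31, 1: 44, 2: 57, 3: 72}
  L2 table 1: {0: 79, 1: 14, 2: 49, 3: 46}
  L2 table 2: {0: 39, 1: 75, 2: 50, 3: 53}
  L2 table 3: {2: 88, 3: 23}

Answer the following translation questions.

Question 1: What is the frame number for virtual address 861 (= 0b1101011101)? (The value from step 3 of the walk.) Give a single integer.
vaddr = 861: l1_idx=6, l2_idx=2
L1[6] = 2; L2[2][2] = 50

Answer: 50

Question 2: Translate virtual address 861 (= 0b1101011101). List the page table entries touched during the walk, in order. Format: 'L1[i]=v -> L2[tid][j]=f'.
vaddr = 861 = 0b1101011101
Split: l1_idx=6, l2_idx=2, offset=29

Answer: L1[6]=2 -> L2[2][2]=50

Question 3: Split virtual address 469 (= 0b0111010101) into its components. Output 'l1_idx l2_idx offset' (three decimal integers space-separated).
Answer: 3 2 21

Derivation:
vaddr = 469 = 0b0111010101
  top 3 bits -> l1_idx = 3
  next 2 bits -> l2_idx = 2
  bottom 5 bits -> offset = 21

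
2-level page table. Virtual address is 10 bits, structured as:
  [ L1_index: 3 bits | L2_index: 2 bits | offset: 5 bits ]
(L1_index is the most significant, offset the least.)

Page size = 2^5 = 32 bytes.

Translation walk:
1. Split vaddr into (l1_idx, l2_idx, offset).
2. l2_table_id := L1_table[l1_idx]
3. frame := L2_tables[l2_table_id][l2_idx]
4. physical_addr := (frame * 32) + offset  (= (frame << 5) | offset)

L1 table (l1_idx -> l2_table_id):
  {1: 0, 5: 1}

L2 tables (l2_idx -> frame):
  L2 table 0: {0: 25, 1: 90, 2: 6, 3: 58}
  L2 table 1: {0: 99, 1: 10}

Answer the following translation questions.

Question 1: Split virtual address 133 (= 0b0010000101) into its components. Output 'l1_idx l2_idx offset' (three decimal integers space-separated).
Answer: 1 0 5

Derivation:
vaddr = 133 = 0b0010000101
  top 3 bits -> l1_idx = 1
  next 2 bits -> l2_idx = 0
  bottom 5 bits -> offset = 5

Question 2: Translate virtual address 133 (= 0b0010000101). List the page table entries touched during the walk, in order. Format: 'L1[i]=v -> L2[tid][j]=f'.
vaddr = 133 = 0b0010000101
Split: l1_idx=1, l2_idx=0, offset=5

Answer: L1[1]=0 -> L2[0][0]=25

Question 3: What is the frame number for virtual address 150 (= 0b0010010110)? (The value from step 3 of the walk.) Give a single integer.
vaddr = 150: l1_idx=1, l2_idx=0
L1[1] = 0; L2[0][0] = 25

Answer: 25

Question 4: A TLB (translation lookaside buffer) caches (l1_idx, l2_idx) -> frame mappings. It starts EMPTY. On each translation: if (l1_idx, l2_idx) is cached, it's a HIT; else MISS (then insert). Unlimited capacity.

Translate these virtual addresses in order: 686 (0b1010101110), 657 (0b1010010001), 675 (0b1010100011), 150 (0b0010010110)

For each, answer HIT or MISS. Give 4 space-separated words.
vaddr=686: (5,1) not in TLB -> MISS, insert
vaddr=657: (5,0) not in TLB -> MISS, insert
vaddr=675: (5,1) in TLB -> HIT
vaddr=150: (1,0) not in TLB -> MISS, insert

Answer: MISS MISS HIT MISS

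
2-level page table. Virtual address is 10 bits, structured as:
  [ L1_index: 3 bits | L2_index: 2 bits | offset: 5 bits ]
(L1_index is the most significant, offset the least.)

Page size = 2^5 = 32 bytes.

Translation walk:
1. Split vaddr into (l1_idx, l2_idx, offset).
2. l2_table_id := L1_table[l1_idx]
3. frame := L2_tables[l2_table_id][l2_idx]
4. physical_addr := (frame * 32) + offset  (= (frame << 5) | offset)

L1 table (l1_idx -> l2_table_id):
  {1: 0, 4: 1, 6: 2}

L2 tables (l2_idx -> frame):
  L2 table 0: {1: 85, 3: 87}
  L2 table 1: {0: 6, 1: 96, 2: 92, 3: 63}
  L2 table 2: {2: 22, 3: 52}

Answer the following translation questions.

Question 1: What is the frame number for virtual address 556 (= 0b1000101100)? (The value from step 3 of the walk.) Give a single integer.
Answer: 96

Derivation:
vaddr = 556: l1_idx=4, l2_idx=1
L1[4] = 1; L2[1][1] = 96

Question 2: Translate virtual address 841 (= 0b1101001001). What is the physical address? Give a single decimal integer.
vaddr = 841 = 0b1101001001
Split: l1_idx=6, l2_idx=2, offset=9
L1[6] = 2
L2[2][2] = 22
paddr = 22 * 32 + 9 = 713

Answer: 713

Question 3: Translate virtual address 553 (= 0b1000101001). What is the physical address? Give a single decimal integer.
Answer: 3081

Derivation:
vaddr = 553 = 0b1000101001
Split: l1_idx=4, l2_idx=1, offset=9
L1[4] = 1
L2[1][1] = 96
paddr = 96 * 32 + 9 = 3081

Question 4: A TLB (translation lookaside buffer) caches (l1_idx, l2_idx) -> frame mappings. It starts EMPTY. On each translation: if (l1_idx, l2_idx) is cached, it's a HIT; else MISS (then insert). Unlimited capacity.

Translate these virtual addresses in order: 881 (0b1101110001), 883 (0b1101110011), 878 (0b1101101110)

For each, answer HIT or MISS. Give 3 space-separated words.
vaddr=881: (6,3) not in TLB -> MISS, insert
vaddr=883: (6,3) in TLB -> HIT
vaddr=878: (6,3) in TLB -> HIT

Answer: MISS HIT HIT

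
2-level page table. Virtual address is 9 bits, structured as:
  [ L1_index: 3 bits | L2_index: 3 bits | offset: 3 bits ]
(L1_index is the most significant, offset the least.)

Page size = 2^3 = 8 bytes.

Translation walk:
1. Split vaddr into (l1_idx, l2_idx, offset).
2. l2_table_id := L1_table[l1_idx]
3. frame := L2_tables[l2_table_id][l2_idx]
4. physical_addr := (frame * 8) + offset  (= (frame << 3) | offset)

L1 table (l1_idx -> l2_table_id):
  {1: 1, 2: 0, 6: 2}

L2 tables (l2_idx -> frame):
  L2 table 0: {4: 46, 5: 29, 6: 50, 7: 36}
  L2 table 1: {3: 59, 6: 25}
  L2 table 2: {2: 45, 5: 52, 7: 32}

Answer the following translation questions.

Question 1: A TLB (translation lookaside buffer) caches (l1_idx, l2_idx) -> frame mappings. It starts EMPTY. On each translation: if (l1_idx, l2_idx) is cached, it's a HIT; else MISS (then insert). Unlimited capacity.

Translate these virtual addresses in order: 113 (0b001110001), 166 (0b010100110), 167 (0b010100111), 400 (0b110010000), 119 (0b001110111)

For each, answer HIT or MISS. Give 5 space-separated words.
Answer: MISS MISS HIT MISS HIT

Derivation:
vaddr=113: (1,6) not in TLB -> MISS, insert
vaddr=166: (2,4) not in TLB -> MISS, insert
vaddr=167: (2,4) in TLB -> HIT
vaddr=400: (6,2) not in TLB -> MISS, insert
vaddr=119: (1,6) in TLB -> HIT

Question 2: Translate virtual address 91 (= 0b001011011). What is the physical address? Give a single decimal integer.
Answer: 475

Derivation:
vaddr = 91 = 0b001011011
Split: l1_idx=1, l2_idx=3, offset=3
L1[1] = 1
L2[1][3] = 59
paddr = 59 * 8 + 3 = 475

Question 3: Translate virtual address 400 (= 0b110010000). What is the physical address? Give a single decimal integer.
Answer: 360

Derivation:
vaddr = 400 = 0b110010000
Split: l1_idx=6, l2_idx=2, offset=0
L1[6] = 2
L2[2][2] = 45
paddr = 45 * 8 + 0 = 360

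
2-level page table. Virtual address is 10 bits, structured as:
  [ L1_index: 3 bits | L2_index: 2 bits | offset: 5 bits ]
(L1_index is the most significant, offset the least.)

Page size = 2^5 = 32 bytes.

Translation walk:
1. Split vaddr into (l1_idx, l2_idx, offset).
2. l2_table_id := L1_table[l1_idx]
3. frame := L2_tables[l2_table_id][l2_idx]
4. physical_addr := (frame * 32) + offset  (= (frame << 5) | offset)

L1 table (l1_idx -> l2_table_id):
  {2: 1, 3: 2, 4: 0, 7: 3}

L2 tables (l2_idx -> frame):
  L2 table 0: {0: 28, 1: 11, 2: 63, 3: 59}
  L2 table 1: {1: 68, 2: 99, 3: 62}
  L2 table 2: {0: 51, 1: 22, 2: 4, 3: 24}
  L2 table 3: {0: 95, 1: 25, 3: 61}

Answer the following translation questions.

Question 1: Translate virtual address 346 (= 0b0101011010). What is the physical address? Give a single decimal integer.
vaddr = 346 = 0b0101011010
Split: l1_idx=2, l2_idx=2, offset=26
L1[2] = 1
L2[1][2] = 99
paddr = 99 * 32 + 26 = 3194

Answer: 3194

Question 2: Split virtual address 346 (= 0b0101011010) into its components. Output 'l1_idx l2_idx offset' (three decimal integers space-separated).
Answer: 2 2 26

Derivation:
vaddr = 346 = 0b0101011010
  top 3 bits -> l1_idx = 2
  next 2 bits -> l2_idx = 2
  bottom 5 bits -> offset = 26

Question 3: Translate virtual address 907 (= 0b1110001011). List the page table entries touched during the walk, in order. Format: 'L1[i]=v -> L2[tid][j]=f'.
Answer: L1[7]=3 -> L2[3][0]=95

Derivation:
vaddr = 907 = 0b1110001011
Split: l1_idx=7, l2_idx=0, offset=11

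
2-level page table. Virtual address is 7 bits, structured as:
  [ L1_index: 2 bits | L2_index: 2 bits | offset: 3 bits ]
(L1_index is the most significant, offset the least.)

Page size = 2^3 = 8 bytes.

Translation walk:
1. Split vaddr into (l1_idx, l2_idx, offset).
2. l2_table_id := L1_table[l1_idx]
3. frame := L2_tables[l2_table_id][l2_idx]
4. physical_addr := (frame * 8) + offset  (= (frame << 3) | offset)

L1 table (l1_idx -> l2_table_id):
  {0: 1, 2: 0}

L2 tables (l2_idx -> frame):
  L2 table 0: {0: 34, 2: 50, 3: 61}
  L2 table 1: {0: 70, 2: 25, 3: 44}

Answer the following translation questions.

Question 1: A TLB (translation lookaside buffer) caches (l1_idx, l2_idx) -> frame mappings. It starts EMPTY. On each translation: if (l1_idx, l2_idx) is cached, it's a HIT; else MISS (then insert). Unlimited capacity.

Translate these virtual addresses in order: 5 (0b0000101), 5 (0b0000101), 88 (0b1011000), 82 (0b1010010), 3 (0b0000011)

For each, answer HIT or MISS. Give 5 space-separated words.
vaddr=5: (0,0) not in TLB -> MISS, insert
vaddr=5: (0,0) in TLB -> HIT
vaddr=88: (2,3) not in TLB -> MISS, insert
vaddr=82: (2,2) not in TLB -> MISS, insert
vaddr=3: (0,0) in TLB -> HIT

Answer: MISS HIT MISS MISS HIT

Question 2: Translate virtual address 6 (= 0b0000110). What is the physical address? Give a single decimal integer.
vaddr = 6 = 0b0000110
Split: l1_idx=0, l2_idx=0, offset=6
L1[0] = 1
L2[1][0] = 70
paddr = 70 * 8 + 6 = 566

Answer: 566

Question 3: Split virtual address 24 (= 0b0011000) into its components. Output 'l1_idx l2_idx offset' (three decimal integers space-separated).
Answer: 0 3 0

Derivation:
vaddr = 24 = 0b0011000
  top 2 bits -> l1_idx = 0
  next 2 bits -> l2_idx = 3
  bottom 3 bits -> offset = 0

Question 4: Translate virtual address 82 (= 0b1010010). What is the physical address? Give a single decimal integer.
Answer: 402

Derivation:
vaddr = 82 = 0b1010010
Split: l1_idx=2, l2_idx=2, offset=2
L1[2] = 0
L2[0][2] = 50
paddr = 50 * 8 + 2 = 402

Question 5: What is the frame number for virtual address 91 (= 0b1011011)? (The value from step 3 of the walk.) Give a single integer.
Answer: 61

Derivation:
vaddr = 91: l1_idx=2, l2_idx=3
L1[2] = 0; L2[0][3] = 61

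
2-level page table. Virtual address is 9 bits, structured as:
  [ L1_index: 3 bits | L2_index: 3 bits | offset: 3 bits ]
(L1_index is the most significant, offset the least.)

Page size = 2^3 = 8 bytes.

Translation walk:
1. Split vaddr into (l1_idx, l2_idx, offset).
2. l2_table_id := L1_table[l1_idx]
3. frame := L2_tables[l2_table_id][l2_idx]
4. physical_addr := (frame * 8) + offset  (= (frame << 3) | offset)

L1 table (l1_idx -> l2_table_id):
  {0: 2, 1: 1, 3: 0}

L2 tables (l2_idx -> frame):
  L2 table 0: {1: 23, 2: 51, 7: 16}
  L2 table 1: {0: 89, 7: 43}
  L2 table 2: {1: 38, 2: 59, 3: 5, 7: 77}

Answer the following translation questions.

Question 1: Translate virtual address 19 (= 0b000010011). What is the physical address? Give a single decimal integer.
Answer: 475

Derivation:
vaddr = 19 = 0b000010011
Split: l1_idx=0, l2_idx=2, offset=3
L1[0] = 2
L2[2][2] = 59
paddr = 59 * 8 + 3 = 475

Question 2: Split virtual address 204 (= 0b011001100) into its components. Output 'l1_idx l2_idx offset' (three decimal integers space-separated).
vaddr = 204 = 0b011001100
  top 3 bits -> l1_idx = 3
  next 3 bits -> l2_idx = 1
  bottom 3 bits -> offset = 4

Answer: 3 1 4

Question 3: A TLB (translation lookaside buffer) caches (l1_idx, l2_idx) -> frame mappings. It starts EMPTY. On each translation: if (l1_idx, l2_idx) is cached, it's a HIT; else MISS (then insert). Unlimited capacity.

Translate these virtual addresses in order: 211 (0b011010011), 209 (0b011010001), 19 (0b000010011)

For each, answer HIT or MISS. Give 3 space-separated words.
Answer: MISS HIT MISS

Derivation:
vaddr=211: (3,2) not in TLB -> MISS, insert
vaddr=209: (3,2) in TLB -> HIT
vaddr=19: (0,2) not in TLB -> MISS, insert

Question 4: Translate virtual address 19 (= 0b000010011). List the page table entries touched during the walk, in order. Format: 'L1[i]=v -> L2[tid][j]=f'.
Answer: L1[0]=2 -> L2[2][2]=59

Derivation:
vaddr = 19 = 0b000010011
Split: l1_idx=0, l2_idx=2, offset=3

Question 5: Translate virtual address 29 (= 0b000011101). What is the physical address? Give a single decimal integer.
vaddr = 29 = 0b000011101
Split: l1_idx=0, l2_idx=3, offset=5
L1[0] = 2
L2[2][3] = 5
paddr = 5 * 8 + 5 = 45

Answer: 45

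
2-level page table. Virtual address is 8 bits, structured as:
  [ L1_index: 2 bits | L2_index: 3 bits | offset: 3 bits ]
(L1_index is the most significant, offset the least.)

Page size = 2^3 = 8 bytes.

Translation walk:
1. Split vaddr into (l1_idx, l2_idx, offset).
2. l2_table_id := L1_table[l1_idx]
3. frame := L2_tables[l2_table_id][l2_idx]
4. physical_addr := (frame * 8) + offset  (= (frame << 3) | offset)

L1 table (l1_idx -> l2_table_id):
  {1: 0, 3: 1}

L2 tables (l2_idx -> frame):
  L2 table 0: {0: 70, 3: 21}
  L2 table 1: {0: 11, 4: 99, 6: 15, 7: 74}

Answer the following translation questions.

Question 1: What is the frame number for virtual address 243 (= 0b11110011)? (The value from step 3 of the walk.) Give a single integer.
Answer: 15

Derivation:
vaddr = 243: l1_idx=3, l2_idx=6
L1[3] = 1; L2[1][6] = 15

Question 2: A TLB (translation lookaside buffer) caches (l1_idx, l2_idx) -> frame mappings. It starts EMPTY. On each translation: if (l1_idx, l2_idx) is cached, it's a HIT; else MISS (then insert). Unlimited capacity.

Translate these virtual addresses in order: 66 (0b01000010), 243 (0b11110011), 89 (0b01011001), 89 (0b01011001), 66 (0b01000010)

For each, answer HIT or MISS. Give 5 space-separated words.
Answer: MISS MISS MISS HIT HIT

Derivation:
vaddr=66: (1,0) not in TLB -> MISS, insert
vaddr=243: (3,6) not in TLB -> MISS, insert
vaddr=89: (1,3) not in TLB -> MISS, insert
vaddr=89: (1,3) in TLB -> HIT
vaddr=66: (1,0) in TLB -> HIT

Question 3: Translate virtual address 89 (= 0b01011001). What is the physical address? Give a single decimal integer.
Answer: 169

Derivation:
vaddr = 89 = 0b01011001
Split: l1_idx=1, l2_idx=3, offset=1
L1[1] = 0
L2[0][3] = 21
paddr = 21 * 8 + 1 = 169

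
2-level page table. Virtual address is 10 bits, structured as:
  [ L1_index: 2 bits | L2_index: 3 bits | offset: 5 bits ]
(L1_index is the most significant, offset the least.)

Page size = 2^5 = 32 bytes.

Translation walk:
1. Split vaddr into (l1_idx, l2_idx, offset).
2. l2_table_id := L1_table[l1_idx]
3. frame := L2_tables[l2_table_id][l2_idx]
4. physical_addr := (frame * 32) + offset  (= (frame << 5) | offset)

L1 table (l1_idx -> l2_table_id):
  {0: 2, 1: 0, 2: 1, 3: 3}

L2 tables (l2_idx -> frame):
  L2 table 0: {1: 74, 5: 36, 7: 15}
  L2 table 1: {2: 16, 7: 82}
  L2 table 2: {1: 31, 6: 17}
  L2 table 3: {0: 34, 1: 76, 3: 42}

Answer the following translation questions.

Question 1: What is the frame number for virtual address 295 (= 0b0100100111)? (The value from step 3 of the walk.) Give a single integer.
vaddr = 295: l1_idx=1, l2_idx=1
L1[1] = 0; L2[0][1] = 74

Answer: 74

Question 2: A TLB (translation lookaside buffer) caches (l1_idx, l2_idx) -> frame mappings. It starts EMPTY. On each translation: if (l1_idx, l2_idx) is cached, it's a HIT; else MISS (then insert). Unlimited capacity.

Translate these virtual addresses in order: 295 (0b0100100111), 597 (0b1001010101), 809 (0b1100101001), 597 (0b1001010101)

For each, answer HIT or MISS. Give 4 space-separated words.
vaddr=295: (1,1) not in TLB -> MISS, insert
vaddr=597: (2,2) not in TLB -> MISS, insert
vaddr=809: (3,1) not in TLB -> MISS, insert
vaddr=597: (2,2) in TLB -> HIT

Answer: MISS MISS MISS HIT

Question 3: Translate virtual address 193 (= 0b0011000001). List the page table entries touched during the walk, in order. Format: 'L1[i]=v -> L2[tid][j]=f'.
vaddr = 193 = 0b0011000001
Split: l1_idx=0, l2_idx=6, offset=1

Answer: L1[0]=2 -> L2[2][6]=17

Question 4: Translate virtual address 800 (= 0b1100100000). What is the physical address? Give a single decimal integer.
Answer: 2432

Derivation:
vaddr = 800 = 0b1100100000
Split: l1_idx=3, l2_idx=1, offset=0
L1[3] = 3
L2[3][1] = 76
paddr = 76 * 32 + 0 = 2432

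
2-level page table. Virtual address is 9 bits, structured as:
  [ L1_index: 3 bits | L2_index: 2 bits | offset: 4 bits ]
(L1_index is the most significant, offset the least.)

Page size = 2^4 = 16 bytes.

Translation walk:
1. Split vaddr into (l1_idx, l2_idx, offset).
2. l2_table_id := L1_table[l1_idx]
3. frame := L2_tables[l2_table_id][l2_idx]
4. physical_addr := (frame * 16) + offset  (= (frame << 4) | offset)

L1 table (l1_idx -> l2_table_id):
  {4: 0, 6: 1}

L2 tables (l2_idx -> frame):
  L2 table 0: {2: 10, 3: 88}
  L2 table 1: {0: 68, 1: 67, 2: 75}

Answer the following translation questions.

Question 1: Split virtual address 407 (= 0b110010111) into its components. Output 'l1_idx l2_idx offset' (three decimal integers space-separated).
Answer: 6 1 7

Derivation:
vaddr = 407 = 0b110010111
  top 3 bits -> l1_idx = 6
  next 2 bits -> l2_idx = 1
  bottom 4 bits -> offset = 7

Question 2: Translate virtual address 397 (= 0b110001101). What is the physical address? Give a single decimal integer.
vaddr = 397 = 0b110001101
Split: l1_idx=6, l2_idx=0, offset=13
L1[6] = 1
L2[1][0] = 68
paddr = 68 * 16 + 13 = 1101

Answer: 1101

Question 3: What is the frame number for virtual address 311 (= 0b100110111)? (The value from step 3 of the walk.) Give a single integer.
vaddr = 311: l1_idx=4, l2_idx=3
L1[4] = 0; L2[0][3] = 88

Answer: 88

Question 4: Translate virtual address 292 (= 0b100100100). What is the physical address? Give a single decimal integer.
vaddr = 292 = 0b100100100
Split: l1_idx=4, l2_idx=2, offset=4
L1[4] = 0
L2[0][2] = 10
paddr = 10 * 16 + 4 = 164

Answer: 164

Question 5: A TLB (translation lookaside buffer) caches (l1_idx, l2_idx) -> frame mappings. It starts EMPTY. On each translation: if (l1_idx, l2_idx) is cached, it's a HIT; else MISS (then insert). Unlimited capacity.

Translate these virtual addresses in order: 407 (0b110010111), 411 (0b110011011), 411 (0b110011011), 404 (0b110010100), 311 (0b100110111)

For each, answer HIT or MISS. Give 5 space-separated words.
Answer: MISS HIT HIT HIT MISS

Derivation:
vaddr=407: (6,1) not in TLB -> MISS, insert
vaddr=411: (6,1) in TLB -> HIT
vaddr=411: (6,1) in TLB -> HIT
vaddr=404: (6,1) in TLB -> HIT
vaddr=311: (4,3) not in TLB -> MISS, insert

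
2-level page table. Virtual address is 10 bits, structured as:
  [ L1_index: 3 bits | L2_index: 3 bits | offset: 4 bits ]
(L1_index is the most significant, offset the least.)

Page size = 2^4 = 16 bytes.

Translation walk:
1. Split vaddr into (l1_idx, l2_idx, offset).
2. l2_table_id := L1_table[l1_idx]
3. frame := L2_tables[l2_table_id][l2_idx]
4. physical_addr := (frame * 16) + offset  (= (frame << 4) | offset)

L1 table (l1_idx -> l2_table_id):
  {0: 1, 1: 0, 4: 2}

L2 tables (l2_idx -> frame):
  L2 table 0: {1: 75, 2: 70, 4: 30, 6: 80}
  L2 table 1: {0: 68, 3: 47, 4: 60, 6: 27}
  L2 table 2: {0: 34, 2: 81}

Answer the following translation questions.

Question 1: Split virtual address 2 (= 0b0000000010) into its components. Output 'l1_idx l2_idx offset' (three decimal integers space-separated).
vaddr = 2 = 0b0000000010
  top 3 bits -> l1_idx = 0
  next 3 bits -> l2_idx = 0
  bottom 4 bits -> offset = 2

Answer: 0 0 2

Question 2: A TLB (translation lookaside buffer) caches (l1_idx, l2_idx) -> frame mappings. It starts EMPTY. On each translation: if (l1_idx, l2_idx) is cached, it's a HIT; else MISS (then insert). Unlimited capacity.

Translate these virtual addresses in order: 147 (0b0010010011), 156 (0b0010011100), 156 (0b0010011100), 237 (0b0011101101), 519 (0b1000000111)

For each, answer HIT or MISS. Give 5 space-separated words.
Answer: MISS HIT HIT MISS MISS

Derivation:
vaddr=147: (1,1) not in TLB -> MISS, insert
vaddr=156: (1,1) in TLB -> HIT
vaddr=156: (1,1) in TLB -> HIT
vaddr=237: (1,6) not in TLB -> MISS, insert
vaddr=519: (4,0) not in TLB -> MISS, insert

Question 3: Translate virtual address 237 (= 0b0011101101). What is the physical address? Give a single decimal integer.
Answer: 1293

Derivation:
vaddr = 237 = 0b0011101101
Split: l1_idx=1, l2_idx=6, offset=13
L1[1] = 0
L2[0][6] = 80
paddr = 80 * 16 + 13 = 1293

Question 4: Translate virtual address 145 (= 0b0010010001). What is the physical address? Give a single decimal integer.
Answer: 1201

Derivation:
vaddr = 145 = 0b0010010001
Split: l1_idx=1, l2_idx=1, offset=1
L1[1] = 0
L2[0][1] = 75
paddr = 75 * 16 + 1 = 1201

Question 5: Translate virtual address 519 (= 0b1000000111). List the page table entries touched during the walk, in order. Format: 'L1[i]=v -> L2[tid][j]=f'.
vaddr = 519 = 0b1000000111
Split: l1_idx=4, l2_idx=0, offset=7

Answer: L1[4]=2 -> L2[2][0]=34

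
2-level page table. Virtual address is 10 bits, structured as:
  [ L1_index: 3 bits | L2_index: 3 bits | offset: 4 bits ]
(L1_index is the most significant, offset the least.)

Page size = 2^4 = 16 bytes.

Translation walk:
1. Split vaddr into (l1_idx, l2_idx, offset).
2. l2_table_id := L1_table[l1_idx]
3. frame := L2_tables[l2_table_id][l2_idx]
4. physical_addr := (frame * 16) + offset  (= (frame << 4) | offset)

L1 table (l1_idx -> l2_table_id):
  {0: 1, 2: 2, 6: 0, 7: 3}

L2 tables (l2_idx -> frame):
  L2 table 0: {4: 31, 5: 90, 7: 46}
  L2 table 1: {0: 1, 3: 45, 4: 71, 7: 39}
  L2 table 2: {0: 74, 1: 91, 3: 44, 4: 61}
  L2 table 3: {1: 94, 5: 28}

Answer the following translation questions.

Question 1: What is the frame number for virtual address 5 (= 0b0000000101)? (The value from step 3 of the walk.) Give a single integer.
Answer: 1

Derivation:
vaddr = 5: l1_idx=0, l2_idx=0
L1[0] = 1; L2[1][0] = 1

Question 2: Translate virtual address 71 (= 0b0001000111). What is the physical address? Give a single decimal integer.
Answer: 1143

Derivation:
vaddr = 71 = 0b0001000111
Split: l1_idx=0, l2_idx=4, offset=7
L1[0] = 1
L2[1][4] = 71
paddr = 71 * 16 + 7 = 1143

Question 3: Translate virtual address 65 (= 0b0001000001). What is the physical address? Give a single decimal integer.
vaddr = 65 = 0b0001000001
Split: l1_idx=0, l2_idx=4, offset=1
L1[0] = 1
L2[1][4] = 71
paddr = 71 * 16 + 1 = 1137

Answer: 1137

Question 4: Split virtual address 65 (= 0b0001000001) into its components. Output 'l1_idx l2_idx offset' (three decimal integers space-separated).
Answer: 0 4 1

Derivation:
vaddr = 65 = 0b0001000001
  top 3 bits -> l1_idx = 0
  next 3 bits -> l2_idx = 4
  bottom 4 bits -> offset = 1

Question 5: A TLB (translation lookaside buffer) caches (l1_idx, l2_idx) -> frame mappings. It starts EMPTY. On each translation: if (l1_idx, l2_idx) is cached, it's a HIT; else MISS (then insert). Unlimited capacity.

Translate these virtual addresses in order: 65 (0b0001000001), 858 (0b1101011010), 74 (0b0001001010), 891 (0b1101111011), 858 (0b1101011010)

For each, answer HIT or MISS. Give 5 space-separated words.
vaddr=65: (0,4) not in TLB -> MISS, insert
vaddr=858: (6,5) not in TLB -> MISS, insert
vaddr=74: (0,4) in TLB -> HIT
vaddr=891: (6,7) not in TLB -> MISS, insert
vaddr=858: (6,5) in TLB -> HIT

Answer: MISS MISS HIT MISS HIT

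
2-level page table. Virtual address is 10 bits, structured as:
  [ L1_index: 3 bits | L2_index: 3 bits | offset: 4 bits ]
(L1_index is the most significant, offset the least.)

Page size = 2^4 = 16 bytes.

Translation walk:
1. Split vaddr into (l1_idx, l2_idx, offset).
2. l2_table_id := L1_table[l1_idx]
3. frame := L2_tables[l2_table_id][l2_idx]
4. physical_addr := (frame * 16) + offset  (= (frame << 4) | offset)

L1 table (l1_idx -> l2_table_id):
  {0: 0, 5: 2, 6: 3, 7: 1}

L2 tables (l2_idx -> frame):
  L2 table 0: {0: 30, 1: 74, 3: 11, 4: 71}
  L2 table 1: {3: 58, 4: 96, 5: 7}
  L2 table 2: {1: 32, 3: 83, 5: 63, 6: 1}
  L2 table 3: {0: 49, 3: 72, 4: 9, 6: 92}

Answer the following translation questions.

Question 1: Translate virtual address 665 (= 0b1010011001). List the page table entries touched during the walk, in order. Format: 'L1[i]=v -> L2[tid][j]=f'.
vaddr = 665 = 0b1010011001
Split: l1_idx=5, l2_idx=1, offset=9

Answer: L1[5]=2 -> L2[2][1]=32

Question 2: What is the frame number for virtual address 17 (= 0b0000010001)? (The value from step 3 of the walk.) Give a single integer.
vaddr = 17: l1_idx=0, l2_idx=1
L1[0] = 0; L2[0][1] = 74

Answer: 74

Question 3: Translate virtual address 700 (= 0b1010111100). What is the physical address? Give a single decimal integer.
Answer: 1340

Derivation:
vaddr = 700 = 0b1010111100
Split: l1_idx=5, l2_idx=3, offset=12
L1[5] = 2
L2[2][3] = 83
paddr = 83 * 16 + 12 = 1340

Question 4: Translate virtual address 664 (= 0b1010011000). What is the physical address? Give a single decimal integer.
vaddr = 664 = 0b1010011000
Split: l1_idx=5, l2_idx=1, offset=8
L1[5] = 2
L2[2][1] = 32
paddr = 32 * 16 + 8 = 520

Answer: 520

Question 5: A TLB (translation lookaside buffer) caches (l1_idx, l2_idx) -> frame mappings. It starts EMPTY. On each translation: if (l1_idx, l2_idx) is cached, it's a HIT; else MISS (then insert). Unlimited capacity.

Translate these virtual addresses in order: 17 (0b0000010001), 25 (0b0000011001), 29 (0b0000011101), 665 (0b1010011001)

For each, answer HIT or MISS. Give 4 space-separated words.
Answer: MISS HIT HIT MISS

Derivation:
vaddr=17: (0,1) not in TLB -> MISS, insert
vaddr=25: (0,1) in TLB -> HIT
vaddr=29: (0,1) in TLB -> HIT
vaddr=665: (5,1) not in TLB -> MISS, insert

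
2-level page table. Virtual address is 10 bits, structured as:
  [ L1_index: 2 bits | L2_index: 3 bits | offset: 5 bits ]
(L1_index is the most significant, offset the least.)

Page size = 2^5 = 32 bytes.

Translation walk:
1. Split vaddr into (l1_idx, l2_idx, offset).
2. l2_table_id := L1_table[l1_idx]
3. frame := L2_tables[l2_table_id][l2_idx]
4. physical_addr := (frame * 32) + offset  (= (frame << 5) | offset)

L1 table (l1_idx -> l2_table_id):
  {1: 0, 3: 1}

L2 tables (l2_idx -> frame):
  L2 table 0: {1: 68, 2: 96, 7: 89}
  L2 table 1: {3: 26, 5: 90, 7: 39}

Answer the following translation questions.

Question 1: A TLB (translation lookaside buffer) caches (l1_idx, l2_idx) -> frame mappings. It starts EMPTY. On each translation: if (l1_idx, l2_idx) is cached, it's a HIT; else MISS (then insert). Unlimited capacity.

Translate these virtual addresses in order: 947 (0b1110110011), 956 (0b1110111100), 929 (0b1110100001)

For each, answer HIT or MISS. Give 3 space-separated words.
Answer: MISS HIT HIT

Derivation:
vaddr=947: (3,5) not in TLB -> MISS, insert
vaddr=956: (3,5) in TLB -> HIT
vaddr=929: (3,5) in TLB -> HIT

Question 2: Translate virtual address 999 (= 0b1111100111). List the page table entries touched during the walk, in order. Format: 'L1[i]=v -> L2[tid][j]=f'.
vaddr = 999 = 0b1111100111
Split: l1_idx=3, l2_idx=7, offset=7

Answer: L1[3]=1 -> L2[1][7]=39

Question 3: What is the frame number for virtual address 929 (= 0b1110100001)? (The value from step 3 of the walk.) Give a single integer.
Answer: 90

Derivation:
vaddr = 929: l1_idx=3, l2_idx=5
L1[3] = 1; L2[1][5] = 90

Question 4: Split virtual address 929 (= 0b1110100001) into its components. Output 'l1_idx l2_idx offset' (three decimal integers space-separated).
vaddr = 929 = 0b1110100001
  top 2 bits -> l1_idx = 3
  next 3 bits -> l2_idx = 5
  bottom 5 bits -> offset = 1

Answer: 3 5 1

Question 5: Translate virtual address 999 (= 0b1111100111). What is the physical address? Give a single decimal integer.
vaddr = 999 = 0b1111100111
Split: l1_idx=3, l2_idx=7, offset=7
L1[3] = 1
L2[1][7] = 39
paddr = 39 * 32 + 7 = 1255

Answer: 1255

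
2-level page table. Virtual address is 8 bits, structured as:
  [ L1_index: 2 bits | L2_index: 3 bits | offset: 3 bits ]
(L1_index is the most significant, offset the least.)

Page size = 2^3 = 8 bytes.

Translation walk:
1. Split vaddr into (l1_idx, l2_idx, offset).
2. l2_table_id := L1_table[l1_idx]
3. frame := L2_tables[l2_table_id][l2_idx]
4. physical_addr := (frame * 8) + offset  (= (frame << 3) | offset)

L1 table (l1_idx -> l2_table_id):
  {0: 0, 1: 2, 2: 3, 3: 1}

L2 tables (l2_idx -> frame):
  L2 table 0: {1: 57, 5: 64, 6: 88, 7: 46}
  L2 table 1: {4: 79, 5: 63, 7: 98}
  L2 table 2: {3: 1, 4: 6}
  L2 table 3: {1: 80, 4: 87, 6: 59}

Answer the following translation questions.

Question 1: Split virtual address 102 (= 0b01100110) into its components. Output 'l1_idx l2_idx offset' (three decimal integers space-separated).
vaddr = 102 = 0b01100110
  top 2 bits -> l1_idx = 1
  next 3 bits -> l2_idx = 4
  bottom 3 bits -> offset = 6

Answer: 1 4 6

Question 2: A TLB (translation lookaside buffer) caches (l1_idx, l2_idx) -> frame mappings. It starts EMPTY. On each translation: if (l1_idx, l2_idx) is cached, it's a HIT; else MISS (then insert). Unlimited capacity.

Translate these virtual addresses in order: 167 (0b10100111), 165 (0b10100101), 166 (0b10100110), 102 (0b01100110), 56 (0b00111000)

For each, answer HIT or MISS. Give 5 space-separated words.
vaddr=167: (2,4) not in TLB -> MISS, insert
vaddr=165: (2,4) in TLB -> HIT
vaddr=166: (2,4) in TLB -> HIT
vaddr=102: (1,4) not in TLB -> MISS, insert
vaddr=56: (0,7) not in TLB -> MISS, insert

Answer: MISS HIT HIT MISS MISS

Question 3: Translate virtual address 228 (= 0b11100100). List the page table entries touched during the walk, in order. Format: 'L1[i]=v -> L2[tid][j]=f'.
vaddr = 228 = 0b11100100
Split: l1_idx=3, l2_idx=4, offset=4

Answer: L1[3]=1 -> L2[1][4]=79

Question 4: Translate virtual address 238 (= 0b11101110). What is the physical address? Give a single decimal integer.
Answer: 510

Derivation:
vaddr = 238 = 0b11101110
Split: l1_idx=3, l2_idx=5, offset=6
L1[3] = 1
L2[1][5] = 63
paddr = 63 * 8 + 6 = 510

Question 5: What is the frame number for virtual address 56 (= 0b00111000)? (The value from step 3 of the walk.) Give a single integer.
vaddr = 56: l1_idx=0, l2_idx=7
L1[0] = 0; L2[0][7] = 46

Answer: 46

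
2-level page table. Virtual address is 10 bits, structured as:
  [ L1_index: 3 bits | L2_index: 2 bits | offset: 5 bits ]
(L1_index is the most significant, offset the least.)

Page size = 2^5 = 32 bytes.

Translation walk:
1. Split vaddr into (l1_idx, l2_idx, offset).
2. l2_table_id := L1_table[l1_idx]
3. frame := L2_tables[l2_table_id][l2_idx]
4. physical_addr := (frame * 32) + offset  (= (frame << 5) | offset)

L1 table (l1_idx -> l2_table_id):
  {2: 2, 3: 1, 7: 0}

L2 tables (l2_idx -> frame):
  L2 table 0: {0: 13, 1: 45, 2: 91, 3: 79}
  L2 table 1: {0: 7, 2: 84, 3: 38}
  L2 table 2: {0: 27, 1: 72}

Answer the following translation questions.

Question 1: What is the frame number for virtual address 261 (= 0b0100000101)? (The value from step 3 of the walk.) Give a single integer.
vaddr = 261: l1_idx=2, l2_idx=0
L1[2] = 2; L2[2][0] = 27

Answer: 27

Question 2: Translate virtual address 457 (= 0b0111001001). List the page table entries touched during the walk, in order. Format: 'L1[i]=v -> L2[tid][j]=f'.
vaddr = 457 = 0b0111001001
Split: l1_idx=3, l2_idx=2, offset=9

Answer: L1[3]=1 -> L2[1][2]=84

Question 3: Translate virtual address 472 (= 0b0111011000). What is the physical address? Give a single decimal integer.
vaddr = 472 = 0b0111011000
Split: l1_idx=3, l2_idx=2, offset=24
L1[3] = 1
L2[1][2] = 84
paddr = 84 * 32 + 24 = 2712

Answer: 2712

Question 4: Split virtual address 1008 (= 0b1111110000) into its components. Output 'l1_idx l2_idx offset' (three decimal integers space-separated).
Answer: 7 3 16

Derivation:
vaddr = 1008 = 0b1111110000
  top 3 bits -> l1_idx = 7
  next 2 bits -> l2_idx = 3
  bottom 5 bits -> offset = 16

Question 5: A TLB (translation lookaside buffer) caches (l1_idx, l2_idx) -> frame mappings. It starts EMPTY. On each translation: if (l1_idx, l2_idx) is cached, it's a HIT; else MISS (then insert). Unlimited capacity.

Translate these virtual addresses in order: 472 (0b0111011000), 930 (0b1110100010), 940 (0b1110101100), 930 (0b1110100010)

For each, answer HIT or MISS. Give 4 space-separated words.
vaddr=472: (3,2) not in TLB -> MISS, insert
vaddr=930: (7,1) not in TLB -> MISS, insert
vaddr=940: (7,1) in TLB -> HIT
vaddr=930: (7,1) in TLB -> HIT

Answer: MISS MISS HIT HIT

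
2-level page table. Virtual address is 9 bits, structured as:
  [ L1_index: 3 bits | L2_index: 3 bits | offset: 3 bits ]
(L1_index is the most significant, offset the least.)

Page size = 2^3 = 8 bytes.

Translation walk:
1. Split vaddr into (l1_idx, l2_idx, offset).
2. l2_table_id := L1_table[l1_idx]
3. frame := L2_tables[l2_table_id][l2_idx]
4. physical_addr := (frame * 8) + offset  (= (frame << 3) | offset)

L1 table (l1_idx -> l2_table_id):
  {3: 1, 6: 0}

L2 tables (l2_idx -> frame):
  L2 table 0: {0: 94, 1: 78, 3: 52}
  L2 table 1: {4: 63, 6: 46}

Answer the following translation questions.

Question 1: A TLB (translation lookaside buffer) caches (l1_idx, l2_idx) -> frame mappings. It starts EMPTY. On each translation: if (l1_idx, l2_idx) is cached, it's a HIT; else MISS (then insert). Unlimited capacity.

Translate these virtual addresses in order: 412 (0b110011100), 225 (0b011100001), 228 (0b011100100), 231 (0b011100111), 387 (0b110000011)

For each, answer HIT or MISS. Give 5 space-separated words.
vaddr=412: (6,3) not in TLB -> MISS, insert
vaddr=225: (3,4) not in TLB -> MISS, insert
vaddr=228: (3,4) in TLB -> HIT
vaddr=231: (3,4) in TLB -> HIT
vaddr=387: (6,0) not in TLB -> MISS, insert

Answer: MISS MISS HIT HIT MISS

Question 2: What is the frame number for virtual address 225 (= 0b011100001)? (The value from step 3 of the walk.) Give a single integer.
vaddr = 225: l1_idx=3, l2_idx=4
L1[3] = 1; L2[1][4] = 63

Answer: 63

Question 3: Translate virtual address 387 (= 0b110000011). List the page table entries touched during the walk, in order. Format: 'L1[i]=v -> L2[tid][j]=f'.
Answer: L1[6]=0 -> L2[0][0]=94

Derivation:
vaddr = 387 = 0b110000011
Split: l1_idx=6, l2_idx=0, offset=3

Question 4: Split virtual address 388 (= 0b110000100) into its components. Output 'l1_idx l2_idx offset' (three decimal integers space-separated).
vaddr = 388 = 0b110000100
  top 3 bits -> l1_idx = 6
  next 3 bits -> l2_idx = 0
  bottom 3 bits -> offset = 4

Answer: 6 0 4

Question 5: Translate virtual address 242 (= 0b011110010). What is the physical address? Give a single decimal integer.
Answer: 370

Derivation:
vaddr = 242 = 0b011110010
Split: l1_idx=3, l2_idx=6, offset=2
L1[3] = 1
L2[1][6] = 46
paddr = 46 * 8 + 2 = 370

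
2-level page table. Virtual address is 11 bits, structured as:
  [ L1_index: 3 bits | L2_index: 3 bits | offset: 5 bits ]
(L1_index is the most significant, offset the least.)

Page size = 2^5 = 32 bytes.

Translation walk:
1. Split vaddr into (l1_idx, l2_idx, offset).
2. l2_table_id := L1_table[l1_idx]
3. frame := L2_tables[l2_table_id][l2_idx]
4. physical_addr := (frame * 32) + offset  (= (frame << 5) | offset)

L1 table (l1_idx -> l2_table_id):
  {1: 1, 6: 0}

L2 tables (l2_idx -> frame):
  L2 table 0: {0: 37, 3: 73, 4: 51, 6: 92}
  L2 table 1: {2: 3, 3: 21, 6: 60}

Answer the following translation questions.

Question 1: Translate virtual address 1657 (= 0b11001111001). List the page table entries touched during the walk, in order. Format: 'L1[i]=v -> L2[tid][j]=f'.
vaddr = 1657 = 0b11001111001
Split: l1_idx=6, l2_idx=3, offset=25

Answer: L1[6]=0 -> L2[0][3]=73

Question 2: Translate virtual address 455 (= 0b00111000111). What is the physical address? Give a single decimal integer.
Answer: 1927

Derivation:
vaddr = 455 = 0b00111000111
Split: l1_idx=1, l2_idx=6, offset=7
L1[1] = 1
L2[1][6] = 60
paddr = 60 * 32 + 7 = 1927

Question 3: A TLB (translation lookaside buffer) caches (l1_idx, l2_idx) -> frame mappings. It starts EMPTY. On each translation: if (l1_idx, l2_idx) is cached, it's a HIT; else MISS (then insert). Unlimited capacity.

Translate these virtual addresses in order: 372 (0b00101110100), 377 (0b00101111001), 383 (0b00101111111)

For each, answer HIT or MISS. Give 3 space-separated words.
vaddr=372: (1,3) not in TLB -> MISS, insert
vaddr=377: (1,3) in TLB -> HIT
vaddr=383: (1,3) in TLB -> HIT

Answer: MISS HIT HIT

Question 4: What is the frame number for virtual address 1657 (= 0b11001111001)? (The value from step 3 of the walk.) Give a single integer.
Answer: 73

Derivation:
vaddr = 1657: l1_idx=6, l2_idx=3
L1[6] = 0; L2[0][3] = 73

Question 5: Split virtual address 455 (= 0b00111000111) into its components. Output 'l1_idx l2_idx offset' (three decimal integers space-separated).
Answer: 1 6 7

Derivation:
vaddr = 455 = 0b00111000111
  top 3 bits -> l1_idx = 1
  next 3 bits -> l2_idx = 6
  bottom 5 bits -> offset = 7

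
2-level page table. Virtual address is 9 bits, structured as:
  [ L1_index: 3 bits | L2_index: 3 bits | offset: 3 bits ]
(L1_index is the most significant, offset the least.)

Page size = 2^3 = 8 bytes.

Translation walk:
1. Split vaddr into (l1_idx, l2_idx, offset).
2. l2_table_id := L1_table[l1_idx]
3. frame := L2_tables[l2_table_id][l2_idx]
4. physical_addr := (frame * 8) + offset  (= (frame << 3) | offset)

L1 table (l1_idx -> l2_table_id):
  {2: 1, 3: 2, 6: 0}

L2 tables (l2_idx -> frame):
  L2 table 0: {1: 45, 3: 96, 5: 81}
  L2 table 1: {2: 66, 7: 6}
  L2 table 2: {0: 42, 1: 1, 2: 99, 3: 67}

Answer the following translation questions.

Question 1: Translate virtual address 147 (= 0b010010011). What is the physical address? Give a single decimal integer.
vaddr = 147 = 0b010010011
Split: l1_idx=2, l2_idx=2, offset=3
L1[2] = 1
L2[1][2] = 66
paddr = 66 * 8 + 3 = 531

Answer: 531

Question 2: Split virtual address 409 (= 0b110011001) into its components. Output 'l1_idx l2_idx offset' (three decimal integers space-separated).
vaddr = 409 = 0b110011001
  top 3 bits -> l1_idx = 6
  next 3 bits -> l2_idx = 3
  bottom 3 bits -> offset = 1

Answer: 6 3 1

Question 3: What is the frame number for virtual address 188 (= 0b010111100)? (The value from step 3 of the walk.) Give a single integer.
Answer: 6

Derivation:
vaddr = 188: l1_idx=2, l2_idx=7
L1[2] = 1; L2[1][7] = 6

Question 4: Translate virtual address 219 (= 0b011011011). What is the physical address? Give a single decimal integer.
vaddr = 219 = 0b011011011
Split: l1_idx=3, l2_idx=3, offset=3
L1[3] = 2
L2[2][3] = 67
paddr = 67 * 8 + 3 = 539

Answer: 539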